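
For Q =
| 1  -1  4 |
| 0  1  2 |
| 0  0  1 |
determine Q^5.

Q = I + N where N = [[0, -1, 4], [0, 0, 2], [0, 0, 0]] is strictly upper-triangular, so N^3 = 0.
(I + N)^5 = I + 5·N + 10·N^2 = [[1, -5, 0], [0, 1, 10], [0, 0, 1]].

[[1, -5, 0], [0, 1, 10], [0, 0, 1]]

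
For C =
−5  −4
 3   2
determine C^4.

[[61, 60], [−45, −44]]

tr C = −3 and det C = 2, so the characteristic polynomial is λ² − (−3)λ + (2) with roots −1 and −2.
Eigenvectors give P = [[−1, −4], [1, 3]] with P⁻¹ = [[3, 4], [−1, −1]], and C = P·diag(−1, −2)·P⁻¹.
Then C^4 = P·diag(1, 16)·P⁻¹ = [[−1, −64], [1, 48]] · [[3, 4], [−1, −1]] = [[61, 60], [−45, −44]].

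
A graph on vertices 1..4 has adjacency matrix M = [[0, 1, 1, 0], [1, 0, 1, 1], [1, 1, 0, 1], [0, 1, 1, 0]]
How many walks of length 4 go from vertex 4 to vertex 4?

The number of length-4 walks from vertex 4 to vertex 4 is entry (4,4) of M^4, where M is the adjacency matrix.
M^2 = [[2, 1, 1, 2], [1, 3, 2, 1], [1, 2, 3, 1], [2, 1, 1, 2]]
M^3 = [[2, 5, 5, 2], [5, 4, 5, 5], [5, 5, 4, 5], [2, 5, 5, 2]]
M^4 = [[10, 9, 9, 10], [9, 15, 14, 9], [9, 14, 15, 9], [10, 9, 9, 10]]

10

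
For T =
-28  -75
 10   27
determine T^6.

tr T = -1 and det T = -6, so the characteristic polynomial is λ² − (-1)λ + (-6) with roots -3 and 2.
Eigenvectors give P = [[3, 5], [-1, -2]] with P⁻¹ = [[2, 5], [-1, -3]], and T = P·diag(-3, 2)·P⁻¹.
Then T^6 = P·diag(729, 64)·P⁻¹ = [[2187, 320], [-729, -128]] · [[2, 5], [-1, -3]] = [[4054, 9975], [-1330, -3261]].

[[4054, 9975], [-1330, -3261]]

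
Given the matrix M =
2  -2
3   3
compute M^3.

[[-34, -26], [39, -21]]

M^2 = [[-2, -10], [15, 3]]
M^3 = [[-34, -26], [39, -21]]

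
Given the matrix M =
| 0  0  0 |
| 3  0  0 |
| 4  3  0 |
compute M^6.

M is strictly triangular, hence nilpotent: M^3 = 0, so M^6 = 0.

[[0, 0, 0], [0, 0, 0], [0, 0, 0]]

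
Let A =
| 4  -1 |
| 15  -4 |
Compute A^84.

[[1, 0], [0, 1]]

A² = I (check: tr A = 0 and det A = -1), so A^84 = I since 84 is even.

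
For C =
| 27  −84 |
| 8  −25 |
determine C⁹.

[[137787, −413364], [39368, −118105]]

tr C = 2 and det C = −3, so the characteristic polynomial is λ² − (2)λ + (−3) with roots 3 and −1.
Eigenvectors give P = [[7, 3], [2, 1]] with P⁻¹ = [[1, −3], [−2, 7]], and C = P·diag(3, −1)·P⁻¹.
Then C⁹ = P·diag(19683, −1)·P⁻¹ = [[137781, −3], [39366, −1]] · [[1, −3], [−2, 7]] = [[137787, −413364], [39368, −118105]].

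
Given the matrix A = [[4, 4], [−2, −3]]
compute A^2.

[[8, 4], [−2, 1]]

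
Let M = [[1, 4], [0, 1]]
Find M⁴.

[[1, 16], [0, 1]]

M = I + N where N = [[0, 4], [0, 0]] is strictly upper-triangular, so N² = 0.
(I + N)⁴ = I + 4·N = [[1, 16], [0, 1]].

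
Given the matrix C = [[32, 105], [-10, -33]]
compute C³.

tr C = -1 and det C = -6, so the characteristic polynomial is λ² − (-1)λ + (-6) with roots 2 and -3.
Eigenvectors give P = [[-7, -3], [2, 1]] with P⁻¹ = [[-1, -3], [2, 7]], and C = P·diag(2, -3)·P⁻¹.
Then C³ = P·diag(8, -27)·P⁻¹ = [[-56, 81], [16, -27]] · [[-1, -3], [2, 7]] = [[218, 735], [-70, -237]].

[[218, 735], [-70, -237]]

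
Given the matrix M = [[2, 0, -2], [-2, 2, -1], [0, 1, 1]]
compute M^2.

[[4, -2, -6], [-8, 3, 1], [-2, 3, 0]]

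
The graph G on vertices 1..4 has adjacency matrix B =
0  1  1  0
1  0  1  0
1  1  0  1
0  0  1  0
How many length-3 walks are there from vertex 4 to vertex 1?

1

The number of length-3 walks from vertex 4 to vertex 1 is entry (4,1) of B^3, where B is the adjacency matrix.
B^2 = [[2, 1, 1, 1], [1, 2, 1, 1], [1, 1, 3, 0], [1, 1, 0, 1]]
B^3 = [[2, 3, 4, 1], [3, 2, 4, 1], [4, 4, 2, 3], [1, 1, 3, 0]]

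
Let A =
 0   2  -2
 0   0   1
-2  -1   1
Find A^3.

A^2 = [[4, 2, 0], [-2, -1, 1], [-2, -5, 4]]
A^3 = [[0, 8, -6], [-2, -5, 4], [-8, -8, 3]]

[[0, 8, -6], [-2, -5, 4], [-8, -8, 3]]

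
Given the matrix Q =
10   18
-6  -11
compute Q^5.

[[100, 198], [-66, -131]]

tr Q = -1 and det Q = -2, so the characteristic polynomial is λ² − (-1)λ + (-2) with roots -2 and 1.
Eigenvectors give P = [[3, -2], [-2, 1]] with P⁻¹ = [[-1, -2], [-2, -3]], and Q = P·diag(-2, 1)·P⁻¹.
Then Q^5 = P·diag(-32, 1)·P⁻¹ = [[-96, -2], [64, 1]] · [[-1, -2], [-2, -3]] = [[100, 198], [-66, -131]].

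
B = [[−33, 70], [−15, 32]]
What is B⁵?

[[−1893, 3850], [−825, 1682]]

tr B = −1 and det B = −6, so the characteristic polynomial is λ² − (−1)λ + (−6) with roots 2 and −3.
Eigenvectors give P = [[2, 7], [1, 3]] with P⁻¹ = [[−3, 7], [1, −2]], and B = P·diag(2, −3)·P⁻¹.
Then B⁵ = P·diag(32, −243)·P⁻¹ = [[64, −1701], [32, −729]] · [[−3, 7], [1, −2]] = [[−1893, 3850], [−825, 1682]].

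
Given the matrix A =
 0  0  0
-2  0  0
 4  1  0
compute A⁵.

[[0, 0, 0], [0, 0, 0], [0, 0, 0]]

A is strictly triangular, hence nilpotent: A³ = 0, so A⁵ = 0.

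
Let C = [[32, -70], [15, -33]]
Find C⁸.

tr C = -1 and det C = -6, so the characteristic polynomial is λ² − (-1)λ + (-6) with roots 2 and -3.
Eigenvectors give P = [[7, 2], [3, 1]] with P⁻¹ = [[1, -2], [-3, 7]], and C = P·diag(2, -3)·P⁻¹.
Then C⁸ = P·diag(256, 6561)·P⁻¹ = [[1792, 13122], [768, 6561]] · [[1, -2], [-3, 7]] = [[-37574, 88270], [-18915, 44391]].

[[-37574, 88270], [-18915, 44391]]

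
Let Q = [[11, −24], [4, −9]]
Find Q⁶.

tr Q = 2 and det Q = −3, so the characteristic polynomial is λ² − (2)λ + (−3) with roots −1 and 3.
Eigenvectors give P = [[−2, 3], [−1, 1]] with P⁻¹ = [[1, −3], [1, −2]], and Q = P·diag(−1, 3)·P⁻¹.
Then Q⁶ = P·diag(1, 729)·P⁻¹ = [[−2, 2187], [−1, 729]] · [[1, −3], [1, −2]] = [[2185, −4368], [728, −1455]].

[[2185, −4368], [728, −1455]]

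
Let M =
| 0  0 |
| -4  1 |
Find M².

[[0, 0], [-4, 1]]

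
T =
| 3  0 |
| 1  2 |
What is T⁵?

[[243, 0], [211, 32]]

tr T = 5 and det T = 6, so the characteristic polynomial is λ² − (5)λ + (6) with roots 3 and 2.
Eigenvectors give P = [[1, 0], [1, -1]] with P⁻¹ = [[1, 0], [1, -1]], and T = P·diag(3, 2)·P⁻¹.
Then T⁵ = P·diag(243, 32)·P⁻¹ = [[243, 0], [243, -32]] · [[1, 0], [1, -1]] = [[243, 0], [211, 32]].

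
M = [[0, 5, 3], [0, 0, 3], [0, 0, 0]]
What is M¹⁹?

M is strictly triangular, hence nilpotent: M³ = 0, so M¹⁹ = 0.

[[0, 0, 0], [0, 0, 0], [0, 0, 0]]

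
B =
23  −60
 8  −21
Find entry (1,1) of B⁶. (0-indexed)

tr B = 2 and det B = −3, so the characteristic polynomial is λ² − (2)λ + (−3) with roots 3 and −1.
Eigenvectors give P = [[−3, −5], [−1, −2]] with P⁻¹ = [[−2, 5], [1, −3]], and B = P·diag(3, −1)·P⁻¹.
Then B⁶ = P·diag(729, 1)·P⁻¹ = [[−2187, −5], [−729, −2]] · [[−2, 5], [1, −3]] = [[4369, −10920], [1456, −3639]].

−3639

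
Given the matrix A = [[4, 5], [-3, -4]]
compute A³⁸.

[[1, 0], [0, 1]]

A² = I (check: tr A = 0 and det A = -1), so A³⁸ = I since 38 is even.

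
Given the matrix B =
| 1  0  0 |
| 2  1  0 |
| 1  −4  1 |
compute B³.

B = I + N where N = [[0, 0, 0], [2, 0, 0], [1, −4, 0]] is strictly lower-triangular, so N³ = 0.
(I + N)³ = I + 3·N + 3·N² = [[1, 0, 0], [6, 1, 0], [−21, −12, 1]].

[[1, 0, 0], [6, 1, 0], [−21, −12, 1]]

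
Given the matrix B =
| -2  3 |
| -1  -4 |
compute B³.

B² = [[1, -18], [6, 13]]
B³ = [[16, 75], [-25, -34]]

[[16, 75], [-25, -34]]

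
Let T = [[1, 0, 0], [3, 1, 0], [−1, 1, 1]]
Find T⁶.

T = I + N where N = [[0, 0, 0], [3, 0, 0], [−1, 1, 0]] is strictly lower-triangular, so N³ = 0.
(I + N)⁶ = I + 6·N + 15·N² = [[1, 0, 0], [18, 1, 0], [39, 6, 1]].

[[1, 0, 0], [18, 1, 0], [39, 6, 1]]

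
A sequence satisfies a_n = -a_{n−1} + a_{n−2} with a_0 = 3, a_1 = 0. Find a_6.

15

With companion matrix M = [[-1, 1], [1, 0]], [a_n, a_{n−1}]ᵀ = M·[a_{n−1}, a_{n−2}]ᵀ, so [a_6, a_5]ᵀ = M^5·[a_1, a_0]ᵀ.
M^5 = [[-8, 5], [5, -3]], giving [a_6, a_5]ᵀ = [[15], [-9]].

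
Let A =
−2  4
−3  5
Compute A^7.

tr A = 3 and det A = 2, so the characteristic polynomial is λ² − (3)λ + (2) with roots 2 and 1.
Eigenvectors give P = [[1, −4], [1, −3]] with P⁻¹ = [[−3, 4], [−1, 1]], and A = P·diag(2, 1)·P⁻¹.
Then A^7 = P·diag(128, 1)·P⁻¹ = [[128, −4], [128, −3]] · [[−3, 4], [−1, 1]] = [[−380, 508], [−381, 509]].

[[−380, 508], [−381, 509]]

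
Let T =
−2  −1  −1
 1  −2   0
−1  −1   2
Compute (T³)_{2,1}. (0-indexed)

−6

T² = [[4, 5, 0], [−4, 3, −1], [−1, 1, 5]]
T³ = [[−3, −14, −4], [12, −1, 2], [−2, −6, 11]]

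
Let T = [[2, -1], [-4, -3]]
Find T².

[[8, 1], [4, 13]]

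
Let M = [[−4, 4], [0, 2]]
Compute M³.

[[−64, 48], [0, 8]]

M² = [[16, −8], [0, 4]]
M³ = [[−64, 48], [0, 8]]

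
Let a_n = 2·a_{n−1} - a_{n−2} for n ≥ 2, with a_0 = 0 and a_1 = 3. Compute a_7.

21

With companion matrix A = [[2, -1], [1, 0]], [a_n, a_{n−1}]ᵀ = A·[a_{n−1}, a_{n−2}]ᵀ, so [a_7, a_6]ᵀ = A⁶·[a_1, a_0]ᵀ.
A⁶ = [[7, -6], [6, -5]], giving [a_7, a_6]ᵀ = [[21], [18]].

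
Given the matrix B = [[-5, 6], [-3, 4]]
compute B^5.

tr B = -1 and det B = -2, so the characteristic polynomial is λ² − (-1)λ + (-2) with roots 1 and -2.
Eigenvectors give P = [[1, 2], [1, 1]] with P⁻¹ = [[-1, 2], [1, -1]], and B = P·diag(1, -2)·P⁻¹.
Then B^5 = P·diag(1, -32)·P⁻¹ = [[1, -64], [1, -32]] · [[-1, 2], [1, -1]] = [[-65, 66], [-33, 34]].

[[-65, 66], [-33, 34]]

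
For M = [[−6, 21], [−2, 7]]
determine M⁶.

[[−6, 21], [−2, 7]]

M² = M (a projection; rank 1, trace 1), so M⁶ = M.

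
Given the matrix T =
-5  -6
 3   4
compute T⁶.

[[127, 126], [-63, -62]]

tr T = -1 and det T = -2, so the characteristic polynomial is λ² − (-1)λ + (-2) with roots -2 and 1.
Eigenvectors give P = [[-2, -1], [1, 1]] with P⁻¹ = [[-1, -1], [1, 2]], and T = P·diag(-2, 1)·P⁻¹.
Then T⁶ = P·diag(64, 1)·P⁻¹ = [[-128, -1], [64, 1]] · [[-1, -1], [1, 2]] = [[127, 126], [-63, -62]].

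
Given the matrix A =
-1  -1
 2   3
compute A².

[[-1, -2], [4, 7]]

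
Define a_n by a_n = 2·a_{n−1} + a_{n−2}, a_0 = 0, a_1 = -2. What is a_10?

-4756

With companion matrix Q = [[2, 1], [1, 0]], [a_n, a_{n−1}]ᵀ = Q·[a_{n−1}, a_{n−2}]ᵀ, so [a_10, a_9]ᵀ = Q⁹·[a_1, a_0]ᵀ.
Q⁹ = [[2378, 985], [985, 408]], giving [a_10, a_9]ᵀ = [[-4756], [-1970]].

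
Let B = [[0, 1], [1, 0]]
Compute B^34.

B² = I (check: tr B = 0 and det B = −1), so B^34 = I since 34 is even.

[[1, 0], [0, 1]]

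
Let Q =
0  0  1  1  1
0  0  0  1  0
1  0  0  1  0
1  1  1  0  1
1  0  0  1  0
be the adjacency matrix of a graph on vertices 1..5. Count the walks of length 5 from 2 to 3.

The number of length-5 walks from vertex 2 to vertex 3 is entry (2,3) of Q⁵, where Q is the adjacency matrix.
Q² = [[3, 1, 1, 2, 1], [1, 1, 1, 0, 1], [1, 1, 2, 1, 2], [2, 0, 1, 4, 1], [1, 1, 2, 1, 2]]
Q³ = [[4, 2, 5, 6, 5], [2, 0, 1, 4, 1], [5, 1, 2, 6, 2], [6, 4, 6, 4, 6], [5, 1, 2, 6, 2]]
Q⁴ = [[16, 6, 10, 16, 10], [6, 4, 6, 4, 6], [10, 6, 11, 10, 11], [16, 4, 10, 22, 10], [10, 6, 11, 10, 11]]
Q⁵ = [[36, 16, 32, 42, 32], [16, 4, 10, 22, 10], [32, 10, 20, 38, 20], [42, 22, 38, 40, 38], [32, 10, 20, 38, 20]]

10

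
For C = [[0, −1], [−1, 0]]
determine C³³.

[[0, −1], [−1, 0]]

C² = I (check: tr C = 0 and det C = −1), so C³³ = C since 33 is odd.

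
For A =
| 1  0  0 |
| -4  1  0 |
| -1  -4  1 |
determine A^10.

A = I + N where N = [[0, 0, 0], [-4, 0, 0], [-1, -4, 0]] is strictly lower-triangular, so N^3 = 0.
(I + N)^10 = I + 10·N + 45·N^2 = [[1, 0, 0], [-40, 1, 0], [710, -40, 1]].

[[1, 0, 0], [-40, 1, 0], [710, -40, 1]]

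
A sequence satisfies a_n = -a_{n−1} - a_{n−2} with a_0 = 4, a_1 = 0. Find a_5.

With companion matrix B = [[-1, -1], [1, 0]], [a_n, a_{n−1}]ᵀ = B·[a_{n−1}, a_{n−2}]ᵀ, so [a_5, a_4]ᵀ = B⁴·[a_1, a_0]ᵀ.
B⁴ = [[-1, -1], [1, 0]], giving [a_5, a_4]ᵀ = [[-4], [0]].

-4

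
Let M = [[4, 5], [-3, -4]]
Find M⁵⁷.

M² = I (check: tr M = 0 and det M = -1), so M⁵⁷ = M since 57 is odd.

[[4, 5], [-3, -4]]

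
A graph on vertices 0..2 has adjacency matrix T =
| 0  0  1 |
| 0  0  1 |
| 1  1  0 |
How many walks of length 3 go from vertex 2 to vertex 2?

0

The number of length-3 walks from vertex 2 to vertex 2 is entry (2,2) of T³, where T is the adjacency matrix.
T² = [[1, 1, 0], [1, 1, 0], [0, 0, 2]]
T³ = [[0, 0, 2], [0, 0, 2], [2, 2, 0]]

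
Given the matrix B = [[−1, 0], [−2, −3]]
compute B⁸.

tr B = −4 and det B = 3, so the characteristic polynomial is λ² − (−4)λ + (3) with roots −1 and −3.
Eigenvectors give P = [[−1, 0], [1, 1]] with P⁻¹ = [[−1, 0], [1, 1]], and B = P·diag(−1, −3)·P⁻¹.
Then B⁸ = P·diag(1, 6561)·P⁻¹ = [[−1, 0], [1, 6561]] · [[−1, 0], [1, 1]] = [[1, 0], [6560, 6561]].

[[1, 0], [6560, 6561]]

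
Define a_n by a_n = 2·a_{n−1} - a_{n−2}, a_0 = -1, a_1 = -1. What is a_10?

With companion matrix B = [[2, -1], [1, 0]], [a_n, a_{n−1}]ᵀ = B·[a_{n−1}, a_{n−2}]ᵀ, so [a_10, a_9]ᵀ = B^9·[a_1, a_0]ᵀ.
B^9 = [[10, -9], [9, -8]], giving [a_10, a_9]ᵀ = [[-1], [-1]].

-1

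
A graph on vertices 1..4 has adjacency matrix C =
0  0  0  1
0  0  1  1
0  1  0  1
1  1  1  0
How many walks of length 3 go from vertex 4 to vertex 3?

The number of length-3 walks from vertex 4 to vertex 3 is entry (4,3) of C³, where C is the adjacency matrix.
C² = [[1, 1, 1, 0], [1, 2, 1, 1], [1, 1, 2, 1], [0, 1, 1, 3]]
C³ = [[0, 1, 1, 3], [1, 2, 3, 4], [1, 3, 2, 4], [3, 4, 4, 2]]

4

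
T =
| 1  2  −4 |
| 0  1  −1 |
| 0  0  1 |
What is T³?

T = I + N where N = [[0, 2, −4], [0, 0, −1], [0, 0, 0]] is strictly upper-triangular, so N³ = 0.
(I + N)³ = I + 3·N + 3·N² = [[1, 6, −18], [0, 1, −3], [0, 0, 1]].

[[1, 6, −18], [0, 1, −3], [0, 0, 1]]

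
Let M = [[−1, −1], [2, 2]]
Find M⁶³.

M² = M (a projection; rank 1, trace 1), so M⁶³ = M.

[[−1, −1], [2, 2]]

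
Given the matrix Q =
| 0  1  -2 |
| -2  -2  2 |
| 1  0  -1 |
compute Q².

[[-4, -2, 4], [6, 2, -2], [-1, 1, -1]]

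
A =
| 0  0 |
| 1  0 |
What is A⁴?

[[0, 0], [0, 0]]

A is strictly triangular, hence nilpotent: A² = 0, so A⁴ = 0.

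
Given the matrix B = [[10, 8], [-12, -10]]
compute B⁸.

tr B = 0 and det B = -4, so the characteristic polynomial is λ² − (0)λ + (-4) with roots 2 and -2.
Eigenvectors give P = [[1, -2], [-1, 3]] with P⁻¹ = [[3, 2], [1, 1]], and B = P·diag(2, -2)·P⁻¹.
Then B⁸ = P·diag(256, 256)·P⁻¹ = [[256, -512], [-256, 768]] · [[3, 2], [1, 1]] = [[256, 0], [0, 256]].

[[256, 0], [0, 256]]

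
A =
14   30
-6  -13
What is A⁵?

[[164, 330], [-66, -133]]

tr A = 1 and det A = -2, so the characteristic polynomial is λ² − (1)λ + (-2) with roots -1 and 2.
Eigenvectors give P = [[-2, 5], [1, -2]] with P⁻¹ = [[2, 5], [1, 2]], and A = P·diag(-1, 2)·P⁻¹.
Then A⁵ = P·diag(-1, 32)·P⁻¹ = [[2, 160], [-1, -64]] · [[2, 5], [1, 2]] = [[164, 330], [-66, -133]].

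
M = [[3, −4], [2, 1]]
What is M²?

[[1, −16], [8, −7]]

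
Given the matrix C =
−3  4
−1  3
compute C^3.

[[−15, 20], [−5, 15]]

C^2 = [[5, 0], [0, 5]]
C^3 = [[−15, 20], [−5, 15]]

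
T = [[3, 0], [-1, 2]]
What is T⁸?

tr T = 5 and det T = 6, so the characteristic polynomial is λ² − (5)λ + (6) with roots 2 and 3.
Eigenvectors give P = [[0, 1], [1, -1]] with P⁻¹ = [[1, 1], [1, 0]], and T = P·diag(2, 3)·P⁻¹.
Then T⁸ = P·diag(256, 6561)·P⁻¹ = [[0, 6561], [256, -6561]] · [[1, 1], [1, 0]] = [[6561, 0], [-6305, 256]].

[[6561, 0], [-6305, 256]]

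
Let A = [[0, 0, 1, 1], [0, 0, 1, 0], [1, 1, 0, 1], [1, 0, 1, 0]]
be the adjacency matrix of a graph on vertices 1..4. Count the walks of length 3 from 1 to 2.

The number of length-3 walks from vertex 1 to vertex 2 is entry (1,2) of A³, where A is the adjacency matrix.
A² = [[2, 1, 1, 1], [1, 1, 0, 1], [1, 0, 3, 1], [1, 1, 1, 2]]
A³ = [[2, 1, 4, 3], [1, 0, 3, 1], [4, 3, 2, 4], [3, 1, 4, 2]]

1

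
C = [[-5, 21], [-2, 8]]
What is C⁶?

tr C = 3 and det C = 2, so the characteristic polynomial is λ² − (3)λ + (2) with roots 2 and 1.
Eigenvectors give P = [[3, 7], [1, 2]] with P⁻¹ = [[-2, 7], [1, -3]], and C = P·diag(2, 1)·P⁻¹.
Then C⁶ = P·diag(64, 1)·P⁻¹ = [[192, 7], [64, 2]] · [[-2, 7], [1, -3]] = [[-377, 1323], [-126, 442]].

[[-377, 1323], [-126, 442]]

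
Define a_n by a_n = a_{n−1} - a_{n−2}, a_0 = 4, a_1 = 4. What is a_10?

With companion matrix C = [[1, -1], [1, 0]], [a_n, a_{n−1}]ᵀ = C·[a_{n−1}, a_{n−2}]ᵀ, so [a_10, a_9]ᵀ = C⁹·[a_1, a_0]ᵀ.
C⁹ = [[-1, 0], [0, -1]], giving [a_10, a_9]ᵀ = [[-4], [-4]].

-4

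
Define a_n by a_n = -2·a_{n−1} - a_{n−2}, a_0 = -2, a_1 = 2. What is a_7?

2

With companion matrix B = [[-2, -1], [1, 0]], [a_n, a_{n−1}]ᵀ = B·[a_{n−1}, a_{n−2}]ᵀ, so [a_7, a_6]ᵀ = B^6·[a_1, a_0]ᵀ.
B^6 = [[7, 6], [-6, -5]], giving [a_7, a_6]ᵀ = [[2], [-2]].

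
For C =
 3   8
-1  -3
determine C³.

C² = I (check: tr C = 0 and det C = -1), so C³ = C since 3 is odd.

[[3, 8], [-1, -3]]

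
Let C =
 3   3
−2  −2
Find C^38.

[[3, 3], [−2, −2]]

C² = C (a projection; rank 1, trace 1), so C^38 = C.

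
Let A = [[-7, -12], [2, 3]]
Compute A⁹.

[[-59047, -118092], [19682, 39363]]

tr A = -4 and det A = 3, so the characteristic polynomial is λ² − (-4)λ + (3) with roots -3 and -1.
Eigenvectors give P = [[3, -2], [-1, 1]] with P⁻¹ = [[1, 2], [1, 3]], and A = P·diag(-3, -1)·P⁻¹.
Then A⁹ = P·diag(-19683, -1)·P⁻¹ = [[-59049, 2], [19683, -1]] · [[1, 2], [1, 3]] = [[-59047, -118092], [19682, 39363]].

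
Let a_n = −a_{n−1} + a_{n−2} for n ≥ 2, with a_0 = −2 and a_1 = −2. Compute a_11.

With companion matrix Q = [[−1, 1], [1, 0]], [a_n, a_{n−1}]ᵀ = Q·[a_{n−1}, a_{n−2}]ᵀ, so [a_11, a_10]ᵀ = Q^10·[a_1, a_0]ᵀ.
Q^10 = [[89, −55], [−55, 34]], giving [a_11, a_10]ᵀ = [[−68], [42]].

−68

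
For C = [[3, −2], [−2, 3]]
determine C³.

[[63, −62], [−62, 63]]

C² = [[13, −12], [−12, 13]]
C³ = [[63, −62], [−62, 63]]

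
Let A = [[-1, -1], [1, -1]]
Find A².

[[0, 2], [-2, 0]]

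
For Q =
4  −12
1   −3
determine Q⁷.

[[4, −12], [1, −3]]

Q² = Q (a projection; rank 1, trace 1), so Q⁷ = Q.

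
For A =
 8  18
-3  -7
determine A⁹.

[[1538, 3078], [-513, -1027]]

tr A = 1 and det A = -2, so the characteristic polynomial is λ² − (1)λ + (-2) with roots -1 and 2.
Eigenvectors give P = [[-2, 3], [1, -1]] with P⁻¹ = [[1, 3], [1, 2]], and A = P·diag(-1, 2)·P⁻¹.
Then A⁹ = P·diag(-1, 512)·P⁻¹ = [[2, 1536], [-1, -512]] · [[1, 3], [1, 2]] = [[1538, 3078], [-513, -1027]].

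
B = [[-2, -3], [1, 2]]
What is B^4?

[[1, 0], [0, 1]]

B² = I (check: tr B = 0 and det B = -1), so B^4 = I since 4 is even.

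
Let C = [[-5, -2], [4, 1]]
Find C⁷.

tr C = -4 and det C = 3, so the characteristic polynomial is λ² − (-4)λ + (3) with roots -3 and -1.
Eigenvectors give P = [[1, -1], [-1, 2]] with P⁻¹ = [[2, 1], [1, 1]], and C = P·diag(-3, -1)·P⁻¹.
Then C⁷ = P·diag(-2187, -1)·P⁻¹ = [[-2187, 1], [2187, -2]] · [[2, 1], [1, 1]] = [[-4373, -2186], [4372, 2185]].

[[-4373, -2186], [4372, 2185]]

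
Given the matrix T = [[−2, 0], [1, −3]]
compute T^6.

[[64, 0], [−665, 729]]

tr T = −5 and det T = 6, so the characteristic polynomial is λ² − (−5)λ + (6) with roots −2 and −3.
Eigenvectors give P = [[−1, 0], [−1, 1]] with P⁻¹ = [[−1, 0], [−1, 1]], and T = P·diag(−2, −3)·P⁻¹.
Then T^6 = P·diag(64, 729)·P⁻¹ = [[−64, 0], [−64, 729]] · [[−1, 0], [−1, 1]] = [[64, 0], [−665, 729]].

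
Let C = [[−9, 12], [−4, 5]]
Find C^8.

[[26241, −39360], [13120, −19679]]

tr C = −4 and det C = 3, so the characteristic polynomial is λ² − (−4)λ + (3) with roots −1 and −3.
Eigenvectors give P = [[−3, 2], [−2, 1]] with P⁻¹ = [[1, −2], [2, −3]], and C = P·diag(−1, −3)·P⁻¹.
Then C^8 = P·diag(1, 6561)·P⁻¹ = [[−3, 13122], [−2, 6561]] · [[1, −2], [2, −3]] = [[26241, −39360], [13120, −19679]].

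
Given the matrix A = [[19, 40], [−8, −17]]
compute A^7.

[[10939, 21880], [−4376, −8753]]

tr A = 2 and det A = −3, so the characteristic polynomial is λ² − (2)λ + (−3) with roots 3 and −1.
Eigenvectors give P = [[5, −2], [−2, 1]] with P⁻¹ = [[1, 2], [2, 5]], and A = P·diag(3, −1)·P⁻¹.
Then A^7 = P·diag(2187, −1)·P⁻¹ = [[10935, 2], [−4374, −1]] · [[1, 2], [2, 5]] = [[10939, 21880], [−4376, −8753]].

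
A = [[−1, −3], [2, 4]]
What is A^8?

tr A = 3 and det A = 2, so the characteristic polynomial is λ² − (3)λ + (2) with roots 1 and 2.
Eigenvectors give P = [[3, −1], [−2, 1]] with P⁻¹ = [[1, 1], [2, 3]], and A = P·diag(1, 2)·P⁻¹.
Then A^8 = P·diag(1, 256)·P⁻¹ = [[3, −256], [−2, 256]] · [[1, 1], [2, 3]] = [[−509, −765], [510, 766]].

[[−509, −765], [510, 766]]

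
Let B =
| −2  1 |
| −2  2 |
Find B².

[[2, 0], [0, 2]]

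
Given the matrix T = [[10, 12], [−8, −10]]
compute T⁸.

[[256, 0], [0, 256]]

tr T = 0 and det T = −4, so the characteristic polynomial is λ² − (0)λ + (−4) with roots 2 and −2.
Eigenvectors give P = [[−3, −1], [2, 1]] with P⁻¹ = [[−1, −1], [2, 3]], and T = P·diag(2, −2)·P⁻¹.
Then T⁸ = P·diag(256, 256)·P⁻¹ = [[−768, −256], [512, 256]] · [[−1, −1], [2, 3]] = [[256, 0], [0, 256]].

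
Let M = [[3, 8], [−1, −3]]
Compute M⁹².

[[1, 0], [0, 1]]

M² = I (check: tr M = 0 and det M = −1), so M⁹² = I since 92 is even.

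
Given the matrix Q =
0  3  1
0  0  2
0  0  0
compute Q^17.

[[0, 0, 0], [0, 0, 0], [0, 0, 0]]

Q is strictly triangular, hence nilpotent: Q^3 = 0, so Q^17 = 0.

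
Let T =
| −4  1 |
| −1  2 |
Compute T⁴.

T² = [[15, −2], [2, 3]]
T³ = [[−58, 11], [−11, 8]]
T⁴ = [[221, −36], [36, 5]]

[[221, −36], [36, 5]]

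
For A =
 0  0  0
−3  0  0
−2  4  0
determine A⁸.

[[0, 0, 0], [0, 0, 0], [0, 0, 0]]

A is strictly triangular, hence nilpotent: A³ = 0, so A⁸ = 0.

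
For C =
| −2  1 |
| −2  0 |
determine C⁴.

C² = [[2, −2], [4, −2]]
C³ = [[0, 2], [−4, 4]]
C⁴ = [[−4, 0], [0, −4]]

[[−4, 0], [0, −4]]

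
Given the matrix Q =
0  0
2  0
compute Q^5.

Q is strictly triangular, hence nilpotent: Q^2 = 0, so Q^5 = 0.

[[0, 0], [0, 0]]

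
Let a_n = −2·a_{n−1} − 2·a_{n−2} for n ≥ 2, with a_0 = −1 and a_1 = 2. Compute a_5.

−8

With companion matrix M = [[−2, −2], [1, 0]], [a_n, a_{n−1}]ᵀ = M·[a_{n−1}, a_{n−2}]ᵀ, so [a_5, a_4]ᵀ = M^4·[a_1, a_0]ᵀ.
M^4 = [[−4, 0], [0, −4]], giving [a_5, a_4]ᵀ = [[−8], [4]].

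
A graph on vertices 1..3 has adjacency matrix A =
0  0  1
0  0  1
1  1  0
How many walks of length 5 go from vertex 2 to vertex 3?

The number of length-5 walks from vertex 2 to vertex 3 is entry (2,3) of A⁵, where A is the adjacency matrix.
A² = [[1, 1, 0], [1, 1, 0], [0, 0, 2]]
A³ = [[0, 0, 2], [0, 0, 2], [2, 2, 0]]
A⁴ = [[2, 2, 0], [2, 2, 0], [0, 0, 4]]
A⁵ = [[0, 0, 4], [0, 0, 4], [4, 4, 0]]

4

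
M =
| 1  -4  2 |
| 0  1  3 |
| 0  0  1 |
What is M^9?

[[1, -36, -414], [0, 1, 27], [0, 0, 1]]

M = I + N where N = [[0, -4, 2], [0, 0, 3], [0, 0, 0]] is strictly upper-triangular, so N^3 = 0.
(I + N)^9 = I + 9·N + 36·N^2 = [[1, -36, -414], [0, 1, 27], [0, 0, 1]].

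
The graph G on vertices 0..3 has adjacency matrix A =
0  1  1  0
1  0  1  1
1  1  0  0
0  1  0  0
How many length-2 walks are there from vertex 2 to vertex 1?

1

The number of length-2 walks from vertex 2 to vertex 1 is entry (2,1) of A², where A is the adjacency matrix.
A² = [[2, 1, 1, 1], [1, 3, 1, 0], [1, 1, 2, 1], [1, 0, 1, 1]]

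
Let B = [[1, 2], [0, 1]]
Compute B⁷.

B = I + N where N = [[0, 2], [0, 0]] is strictly upper-triangular, so N² = 0.
(I + N)⁷ = I + 7·N = [[1, 14], [0, 1]].

[[1, 14], [0, 1]]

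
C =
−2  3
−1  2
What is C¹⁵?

[[−2, 3], [−1, 2]]

C² = I (check: tr C = 0 and det C = −1), so C¹⁵ = C since 15 is odd.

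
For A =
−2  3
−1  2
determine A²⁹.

A² = I (check: tr A = 0 and det A = −1), so A²⁹ = A since 29 is odd.

[[−2, 3], [−1, 2]]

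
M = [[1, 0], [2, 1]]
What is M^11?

[[1, 0], [22, 1]]

M = I + N where N = [[0, 0], [2, 0]] is strictly lower-triangular, so N^2 = 0.
(I + N)^11 = I + 11·N = [[1, 0], [22, 1]].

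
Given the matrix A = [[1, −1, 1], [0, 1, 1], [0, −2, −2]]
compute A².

[[1, −4, −2], [0, −1, −1], [0, 2, 2]]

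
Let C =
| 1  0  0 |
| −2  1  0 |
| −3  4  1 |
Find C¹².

C = I + N where N = [[0, 0, 0], [−2, 0, 0], [−3, 4, 0]] is strictly lower-triangular, so N³ = 0.
(I + N)¹² = I + 12·N + 66·N² = [[1, 0, 0], [−24, 1, 0], [−564, 48, 1]].

[[1, 0, 0], [−24, 1, 0], [−564, 48, 1]]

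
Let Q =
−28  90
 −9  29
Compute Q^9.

[[−4618, 15390], [−1539, 5129]]

tr Q = 1 and det Q = −2, so the characteristic polynomial is λ² − (1)λ + (−2) with roots −1 and 2.
Eigenvectors give P = [[10, 3], [3, 1]] with P⁻¹ = [[1, −3], [−3, 10]], and Q = P·diag(−1, 2)·P⁻¹.
Then Q^9 = P·diag(−1, 512)·P⁻¹ = [[−10, 1536], [−3, 512]] · [[1, −3], [−3, 10]] = [[−4618, 15390], [−1539, 5129]].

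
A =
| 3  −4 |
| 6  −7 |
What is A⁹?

[[39363, −39364], [59046, −59047]]

tr A = −4 and det A = 3, so the characteristic polynomial is λ² − (−4)λ + (3) with roots −1 and −3.
Eigenvectors give P = [[1, −2], [1, −3]] with P⁻¹ = [[3, −2], [1, −1]], and A = P·diag(−1, −3)·P⁻¹.
Then A⁹ = P·diag(−1, −19683)·P⁻¹ = [[−1, 39366], [−1, 59049]] · [[3, −2], [1, −1]] = [[39363, −39364], [59046, −59047]].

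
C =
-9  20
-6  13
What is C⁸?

[[-32799, 65600], [-19680, 39361]]

tr C = 4 and det C = 3, so the characteristic polynomial is λ² − (4)λ + (3) with roots 1 and 3.
Eigenvectors give P = [[2, 5], [1, 3]] with P⁻¹ = [[3, -5], [-1, 2]], and C = P·diag(1, 3)·P⁻¹.
Then C⁸ = P·diag(1, 6561)·P⁻¹ = [[2, 32805], [1, 19683]] · [[3, -5], [-1, 2]] = [[-32799, 65600], [-19680, 39361]].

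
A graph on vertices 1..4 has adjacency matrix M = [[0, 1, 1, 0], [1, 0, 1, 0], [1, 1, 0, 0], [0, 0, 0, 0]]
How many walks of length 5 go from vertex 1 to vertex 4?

The number of length-5 walks from vertex 1 to vertex 4 is entry (1,4) of M^5, where M is the adjacency matrix.
M^2 = [[2, 1, 1, 0], [1, 2, 1, 0], [1, 1, 2, 0], [0, 0, 0, 0]]
M^3 = [[2, 3, 3, 0], [3, 2, 3, 0], [3, 3, 2, 0], [0, 0, 0, 0]]
M^4 = [[6, 5, 5, 0], [5, 6, 5, 0], [5, 5, 6, 0], [0, 0, 0, 0]]
M^5 = [[10, 11, 11, 0], [11, 10, 11, 0], [11, 11, 10, 0], [0, 0, 0, 0]]

0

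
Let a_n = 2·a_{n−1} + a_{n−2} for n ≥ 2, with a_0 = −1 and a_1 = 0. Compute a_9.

−408

With companion matrix B = [[2, 1], [1, 0]], [a_n, a_{n−1}]ᵀ = B·[a_{n−1}, a_{n−2}]ᵀ, so [a_9, a_8]ᵀ = B⁸·[a_1, a_0]ᵀ.
B⁸ = [[985, 408], [408, 169]], giving [a_9, a_8]ᵀ = [[−408], [−169]].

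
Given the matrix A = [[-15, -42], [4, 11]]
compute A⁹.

tr A = -4 and det A = 3, so the characteristic polynomial is λ² − (-4)λ + (3) with roots -1 and -3.
Eigenvectors give P = [[-3, 7], [1, -2]] with P⁻¹ = [[2, 7], [1, 3]], and A = P·diag(-1, -3)·P⁻¹.
Then A⁹ = P·diag(-1, -19683)·P⁻¹ = [[3, -137781], [-1, 39366]] · [[2, 7], [1, 3]] = [[-137775, -413322], [39364, 118091]].

[[-137775, -413322], [39364, 118091]]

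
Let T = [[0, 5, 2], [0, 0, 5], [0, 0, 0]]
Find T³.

[[0, 0, 0], [0, 0, 0], [0, 0, 0]]

T is strictly triangular, hence nilpotent: T³ = 0, so T³ = 0.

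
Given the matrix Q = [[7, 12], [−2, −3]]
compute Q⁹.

tr Q = 4 and det Q = 3, so the characteristic polynomial is λ² − (4)λ + (3) with roots 3 and 1.
Eigenvectors give P = [[−3, −2], [1, 1]] with P⁻¹ = [[−1, −2], [1, 3]], and Q = P·diag(3, 1)·P⁻¹.
Then Q⁹ = P·diag(19683, 1)·P⁻¹ = [[−59049, −2], [19683, 1]] · [[−1, −2], [1, 3]] = [[59047, 118092], [−19682, −39363]].

[[59047, 118092], [−19682, −39363]]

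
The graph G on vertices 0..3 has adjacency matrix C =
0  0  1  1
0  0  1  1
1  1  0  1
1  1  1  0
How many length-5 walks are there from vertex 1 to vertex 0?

18

The number of length-5 walks from vertex 1 to vertex 0 is entry (1,0) of C⁵, where C is the adjacency matrix.
C² = [[2, 2, 1, 1], [2, 2, 1, 1], [1, 1, 3, 2], [1, 1, 2, 3]]
C³ = [[2, 2, 5, 5], [2, 2, 5, 5], [5, 5, 4, 5], [5, 5, 5, 4]]
C⁴ = [[10, 10, 9, 9], [10, 10, 9, 9], [9, 9, 15, 14], [9, 9, 14, 15]]
C⁵ = [[18, 18, 29, 29], [18, 18, 29, 29], [29, 29, 32, 33], [29, 29, 33, 32]]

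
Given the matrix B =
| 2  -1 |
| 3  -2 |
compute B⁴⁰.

[[1, 0], [0, 1]]

B² = I (check: tr B = 0 and det B = -1), so B⁴⁰ = I since 40 is even.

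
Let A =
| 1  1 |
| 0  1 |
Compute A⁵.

A = I + N where N = [[0, 1], [0, 0]] is strictly upper-triangular, so N² = 0.
(I + N)⁵ = I + 5·N = [[1, 5], [0, 1]].

[[1, 5], [0, 1]]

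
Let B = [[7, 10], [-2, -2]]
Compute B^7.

tr B = 5 and det B = 6, so the characteristic polynomial is λ² − (5)λ + (6) with roots 3 and 2.
Eigenvectors give P = [[5, -2], [-2, 1]] with P⁻¹ = [[1, 2], [2, 5]], and B = P·diag(3, 2)·P⁻¹.
Then B^7 = P·diag(2187, 128)·P⁻¹ = [[10935, -256], [-4374, 128]] · [[1, 2], [2, 5]] = [[10423, 20590], [-4118, -8108]].

[[10423, 20590], [-4118, -8108]]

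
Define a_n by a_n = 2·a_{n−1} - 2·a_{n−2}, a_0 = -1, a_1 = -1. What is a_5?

With companion matrix T = [[2, -2], [1, 0]], [a_n, a_{n−1}]ᵀ = T·[a_{n−1}, a_{n−2}]ᵀ, so [a_5, a_4]ᵀ = T⁴·[a_1, a_0]ᵀ.
T⁴ = [[-4, 0], [0, -4]], giving [a_5, a_4]ᵀ = [[4], [4]].

4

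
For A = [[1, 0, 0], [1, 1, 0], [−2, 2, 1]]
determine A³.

A = I + N where N = [[0, 0, 0], [1, 0, 0], [−2, 2, 0]] is strictly lower-triangular, so N³ = 0.
(I + N)³ = I + 3·N + 3·N² = [[1, 0, 0], [3, 1, 0], [0, 6, 1]].

[[1, 0, 0], [3, 1, 0], [0, 6, 1]]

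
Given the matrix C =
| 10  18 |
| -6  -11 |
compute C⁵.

tr C = -1 and det C = -2, so the characteristic polynomial is λ² − (-1)λ + (-2) with roots 1 and -2.
Eigenvectors give P = [[-2, -3], [1, 2]] with P⁻¹ = [[-2, -3], [1, 2]], and C = P·diag(1, -2)·P⁻¹.
Then C⁵ = P·diag(1, -32)·P⁻¹ = [[-2, 96], [1, -64]] · [[-2, -3], [1, 2]] = [[100, 198], [-66, -131]].

[[100, 198], [-66, -131]]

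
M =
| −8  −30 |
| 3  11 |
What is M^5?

[[−278, −930], [93, 311]]

tr M = 3 and det M = 2, so the characteristic polynomial is λ² − (3)λ + (2) with roots 2 and 1.
Eigenvectors give P = [[−3, 10], [1, −3]] with P⁻¹ = [[3, 10], [1, 3]], and M = P·diag(2, 1)·P⁻¹.
Then M^5 = P·diag(32, 1)·P⁻¹ = [[−96, 10], [32, −3]] · [[3, 10], [1, 3]] = [[−278, −930], [93, 311]].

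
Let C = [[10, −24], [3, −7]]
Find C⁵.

tr C = 3 and det C = 2, so the characteristic polynomial is λ² − (3)λ + (2) with roots 1 and 2.
Eigenvectors give P = [[−8, 3], [−3, 1]] with P⁻¹ = [[1, −3], [3, −8]], and C = P·diag(1, 2)·P⁻¹.
Then C⁵ = P·diag(1, 32)·P⁻¹ = [[−8, 96], [−3, 32]] · [[1, −3], [3, −8]] = [[280, −744], [93, −247]].

[[280, −744], [93, −247]]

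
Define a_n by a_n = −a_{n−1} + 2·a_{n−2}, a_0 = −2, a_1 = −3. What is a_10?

With companion matrix A = [[−1, 2], [1, 0]], [a_n, a_{n−1}]ᵀ = A·[a_{n−1}, a_{n−2}]ᵀ, so [a_10, a_9]ᵀ = A⁹·[a_1, a_0]ᵀ.
A⁹ = [[−341, 342], [171, −170]], giving [a_10, a_9]ᵀ = [[339], [−173]].

339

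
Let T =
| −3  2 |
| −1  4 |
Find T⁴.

T² = [[7, 2], [−1, 14]]
T³ = [[−23, 22], [−11, 54]]
T⁴ = [[47, 42], [−21, 194]]

[[47, 42], [−21, 194]]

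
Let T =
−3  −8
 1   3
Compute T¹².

[[1, 0], [0, 1]]

T² = I (check: tr T = 0 and det T = −1), so T¹² = I since 12 is even.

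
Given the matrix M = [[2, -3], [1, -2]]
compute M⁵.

[[2, -3], [1, -2]]

M² = I (check: tr M = 0 and det M = -1), so M⁵ = M since 5 is odd.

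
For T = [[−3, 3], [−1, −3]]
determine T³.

[[0, 72], [−24, 0]]

T² = [[6, −18], [6, 6]]
T³ = [[0, 72], [−24, 0]]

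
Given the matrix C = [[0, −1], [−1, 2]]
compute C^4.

[[5, −12], [−12, 29]]

C^2 = [[1, −2], [−2, 5]]
C^3 = [[2, −5], [−5, 12]]
C^4 = [[5, −12], [−12, 29]]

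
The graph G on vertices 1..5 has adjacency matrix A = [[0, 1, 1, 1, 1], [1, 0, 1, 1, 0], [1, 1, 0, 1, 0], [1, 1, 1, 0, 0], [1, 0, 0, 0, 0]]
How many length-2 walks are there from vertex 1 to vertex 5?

0

The number of length-2 walks from vertex 1 to vertex 5 is entry (1,5) of A², where A is the adjacency matrix.
A² = [[4, 2, 2, 2, 0], [2, 3, 2, 2, 1], [2, 2, 3, 2, 1], [2, 2, 2, 3, 1], [0, 1, 1, 1, 1]]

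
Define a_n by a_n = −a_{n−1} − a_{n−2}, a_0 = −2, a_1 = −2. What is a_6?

−2

With companion matrix C = [[−1, −1], [1, 0]], [a_n, a_{n−1}]ᵀ = C·[a_{n−1}, a_{n−2}]ᵀ, so [a_6, a_5]ᵀ = C⁵·[a_1, a_0]ᵀ.
C⁵ = [[0, 1], [−1, −1]], giving [a_6, a_5]ᵀ = [[−2], [4]].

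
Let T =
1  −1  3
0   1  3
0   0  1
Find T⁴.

[[1, −4, −6], [0, 1, 12], [0, 0, 1]]

T = I + N where N = [[0, −1, 3], [0, 0, 3], [0, 0, 0]] is strictly upper-triangular, so N³ = 0.
(I + N)⁴ = I + 4·N + 6·N² = [[1, −4, −6], [0, 1, 12], [0, 0, 1]].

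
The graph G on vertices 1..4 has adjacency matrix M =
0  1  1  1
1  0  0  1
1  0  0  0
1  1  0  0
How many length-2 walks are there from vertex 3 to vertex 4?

The number of length-2 walks from vertex 3 to vertex 4 is entry (3,4) of M², where M is the adjacency matrix.
M² = [[3, 1, 0, 1], [1, 2, 1, 1], [0, 1, 1, 1], [1, 1, 1, 2]]

1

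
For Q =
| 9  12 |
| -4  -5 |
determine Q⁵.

[[969, 1452], [-484, -725]]

tr Q = 4 and det Q = 3, so the characteristic polynomial is λ² − (4)λ + (3) with roots 1 and 3.
Eigenvectors give P = [[-3, -2], [2, 1]] with P⁻¹ = [[1, 2], [-2, -3]], and Q = P·diag(1, 3)·P⁻¹.
Then Q⁵ = P·diag(1, 243)·P⁻¹ = [[-3, -486], [2, 243]] · [[1, 2], [-2, -3]] = [[969, 1452], [-484, -725]].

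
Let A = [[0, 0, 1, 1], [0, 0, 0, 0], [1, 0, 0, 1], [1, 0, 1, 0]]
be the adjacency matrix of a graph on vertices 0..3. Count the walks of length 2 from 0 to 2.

The number of length-2 walks from vertex 0 to vertex 2 is entry (0,2) of A^2, where A is the adjacency matrix.
A^2 = [[2, 0, 1, 1], [0, 0, 0, 0], [1, 0, 2, 1], [1, 0, 1, 2]]

1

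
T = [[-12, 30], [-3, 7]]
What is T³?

tr T = -5 and det T = 6, so the characteristic polynomial is λ² − (-5)λ + (6) with roots -2 and -3.
Eigenvectors give P = [[-3, 10], [-1, 3]] with P⁻¹ = [[3, -10], [1, -3]], and T = P·diag(-2, -3)·P⁻¹.
Then T³ = P·diag(-8, -27)·P⁻¹ = [[24, -270], [8, -81]] · [[3, -10], [1, -3]] = [[-198, 570], [-57, 163]].

[[-198, 570], [-57, 163]]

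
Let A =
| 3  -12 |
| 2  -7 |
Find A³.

[[51, -156], [26, -79]]

tr A = -4 and det A = 3, so the characteristic polynomial is λ² − (-4)λ + (3) with roots -1 and -3.
Eigenvectors give P = [[-3, 2], [-1, 1]] with P⁻¹ = [[-1, 2], [-1, 3]], and A = P·diag(-1, -3)·P⁻¹.
Then A³ = P·diag(-1, -27)·P⁻¹ = [[3, -54], [1, -27]] · [[-1, 2], [-1, 3]] = [[51, -156], [26, -79]].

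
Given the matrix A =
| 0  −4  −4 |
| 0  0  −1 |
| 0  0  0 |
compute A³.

[[0, 0, 0], [0, 0, 0], [0, 0, 0]]

A is strictly triangular, hence nilpotent: A³ = 0, so A³ = 0.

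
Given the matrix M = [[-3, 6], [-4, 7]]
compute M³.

[[-51, 78], [-52, 79]]

tr M = 4 and det M = 3, so the characteristic polynomial is λ² − (4)λ + (3) with roots 3 and 1.
Eigenvectors give P = [[1, 3], [1, 2]] with P⁻¹ = [[-2, 3], [1, -1]], and M = P·diag(3, 1)·P⁻¹.
Then M³ = P·diag(27, 1)·P⁻¹ = [[27, 3], [27, 2]] · [[-2, 3], [1, -1]] = [[-51, 78], [-52, 79]].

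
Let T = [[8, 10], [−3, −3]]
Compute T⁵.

[[1298, 2110], [−633, −1023]]

tr T = 5 and det T = 6, so the characteristic polynomial is λ² − (5)λ + (6) with roots 3 and 2.
Eigenvectors give P = [[−2, −5], [1, 3]] with P⁻¹ = [[−3, −5], [1, 2]], and T = P·diag(3, 2)·P⁻¹.
Then T⁵ = P·diag(243, 32)·P⁻¹ = [[−486, −160], [243, 96]] · [[−3, −5], [1, 2]] = [[1298, 2110], [−633, −1023]].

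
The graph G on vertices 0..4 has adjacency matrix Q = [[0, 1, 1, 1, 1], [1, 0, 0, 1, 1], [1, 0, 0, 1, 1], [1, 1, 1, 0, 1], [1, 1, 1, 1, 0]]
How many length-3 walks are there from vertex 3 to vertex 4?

11

The number of length-3 walks from vertex 3 to vertex 4 is entry (3,4) of Q³, where Q is the adjacency matrix.
Q² = [[4, 2, 2, 3, 3], [2, 3, 3, 2, 2], [2, 3, 3, 2, 2], [3, 2, 2, 4, 3], [3, 2, 2, 3, 4]]
Q³ = [[10, 10, 10, 11, 11], [10, 6, 6, 10, 10], [10, 6, 6, 10, 10], [11, 10, 10, 10, 11], [11, 10, 10, 11, 10]]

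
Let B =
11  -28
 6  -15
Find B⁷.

[[13115, -30604], [6558, -15303]]

tr B = -4 and det B = 3, so the characteristic polynomial is λ² − (-4)λ + (3) with roots -3 and -1.
Eigenvectors give P = [[2, 7], [1, 3]] with P⁻¹ = [[-3, 7], [1, -2]], and B = P·diag(-3, -1)·P⁻¹.
Then B⁷ = P·diag(-2187, -1)·P⁻¹ = [[-4374, -7], [-2187, -3]] · [[-3, 7], [1, -2]] = [[13115, -30604], [6558, -15303]].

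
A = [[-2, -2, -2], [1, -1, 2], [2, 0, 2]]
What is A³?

A² = [[-2, 6, -4], [1, -1, 0], [0, -4, 0]]
A³ = [[2, -2, 8], [-3, -1, -4], [-4, 4, -8]]

[[2, -2, 8], [-3, -1, -4], [-4, 4, -8]]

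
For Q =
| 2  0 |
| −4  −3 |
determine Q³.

Q² = [[4, 0], [4, 9]]
Q³ = [[8, 0], [−28, −27]]

[[8, 0], [−28, −27]]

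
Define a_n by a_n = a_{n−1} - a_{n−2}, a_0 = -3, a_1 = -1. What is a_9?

With companion matrix B = [[1, -1], [1, 0]], [a_n, a_{n−1}]ᵀ = B·[a_{n−1}, a_{n−2}]ᵀ, so [a_9, a_8]ᵀ = B^8·[a_1, a_0]ᵀ.
B^8 = [[0, -1], [1, -1]], giving [a_9, a_8]ᵀ = [[3], [2]].

3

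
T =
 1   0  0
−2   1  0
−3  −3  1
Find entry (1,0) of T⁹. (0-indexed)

T = I + N where N = [[0, 0, 0], [−2, 0, 0], [−3, −3, 0]] is strictly lower-triangular, so N³ = 0.
(I + N)⁹ = I + 9·N + 36·N² = [[1, 0, 0], [−18, 1, 0], [189, −27, 1]].

−18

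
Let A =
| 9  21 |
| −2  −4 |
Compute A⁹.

[[134709, 402591], [−38342, −114514]]

tr A = 5 and det A = 6, so the characteristic polynomial is λ² − (5)λ + (6) with roots 2 and 3.
Eigenvectors give P = [[−3, −7], [1, 2]] with P⁻¹ = [[2, 7], [−1, −3]], and A = P·diag(2, 3)·P⁻¹.
Then A⁹ = P·diag(512, 19683)·P⁻¹ = [[−1536, −137781], [512, 39366]] · [[2, 7], [−1, −3]] = [[134709, 402591], [−38342, −114514]].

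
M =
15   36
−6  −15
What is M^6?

[[729, 0], [0, 729]]

tr M = 0 and det M = −9, so the characteristic polynomial is λ² − (0)λ + (−9) with roots −3 and 3.
Eigenvectors give P = [[−2, −3], [1, 1]] with P⁻¹ = [[1, 3], [−1, −2]], and M = P·diag(−3, 3)·P⁻¹.
Then M^6 = P·diag(729, 729)·P⁻¹ = [[−1458, −2187], [729, 729]] · [[1, 3], [−1, −2]] = [[729, 0], [0, 729]].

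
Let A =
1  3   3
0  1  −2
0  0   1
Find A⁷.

[[1, 21, −105], [0, 1, −14], [0, 0, 1]]

A = I + N where N = [[0, 3, 3], [0, 0, −2], [0, 0, 0]] is strictly upper-triangular, so N³ = 0.
(I + N)⁷ = I + 7·N + 21·N² = [[1, 21, −105], [0, 1, −14], [0, 0, 1]].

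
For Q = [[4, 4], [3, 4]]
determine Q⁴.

Q² = [[28, 32], [24, 28]]
Q³ = [[208, 240], [180, 208]]
Q⁴ = [[1552, 1792], [1344, 1552]]

[[1552, 1792], [1344, 1552]]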